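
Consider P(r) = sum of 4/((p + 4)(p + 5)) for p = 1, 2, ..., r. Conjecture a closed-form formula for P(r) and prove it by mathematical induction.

We claim P(r) = 4r/(5(r + 5)) for all r ≥ 1.
When r = 1: P(1) = 2/15, and the closed form gives 2/15. They agree.
Inductive step: assume the claim holds for r = p, so P(p) = 4p/(5(p + 5)).
Then P(p+1) = P(p) + (4/((p + 5)(p + 6))) = (4p/(5(p + 5))) + (4/((p + 5)(p + 6))).
Simplifying, P(p+1) = 4(p + 1)/(5(p + 6)) = 4(p+1)/(5((p+1) + 5)),
which is the closed form with r = p+1.
This completes the induction.

P(r) = 4r/(5(r + 5))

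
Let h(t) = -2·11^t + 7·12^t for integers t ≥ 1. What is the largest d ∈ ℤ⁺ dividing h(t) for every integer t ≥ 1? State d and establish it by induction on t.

d = 2

Computing the first values: h(1) = 62 and h(2) = 766; gcd(62, 766) = 2, so d ≤ 2.
We prove 2 | -2·11^t + 7·12^t for all t ≥ 1 by induction on t.
For the base case t = 1: h(1) = 62 = 2·(31), so 2 | h(1).
Suppose the result is true for t = i, i.e. 2 | h(i). Then
h(i+1) − 12·h(i) = (-2·11^(i+1) + 7·12^(i+1)) − 12·(-2·11^i + 7·12^i) = (-2)·11^i·(11 − 12) = (2)·11^i. Since 2 | h(i) by the inductive hypothesis, 2 | 12·h(i); and 2 | 2 since 2 = 2·1. Therefore 2 | h(i+1).
By induction, the statement is established for all t ≥ 1.
Therefore the largest such d is 2.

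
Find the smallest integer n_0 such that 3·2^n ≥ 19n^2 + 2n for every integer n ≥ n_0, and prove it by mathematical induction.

n_0 = 10

At n = 9: 1536 < 1557, so the inequality fails and n_0 ≥ 10. We prove 3·2^n ≥ 19n^2 + 2n for all n ≥ 10.
For the base case n = 10: 3·2^n = 3072 and 19n^2 + 2n = 1920, so 3072 ≥ 1920.
Suppose the result is true for n = p, so 3·2^p ≥ 19p^2 + 2p.
Then 3·2^(p + 1) = 2·(3·2^p) ≥ 2·(19p^2 + 2p).
Also, for p ≥ 10 we have 2·(19p^2 + 2p) ≥ 19(p+1)^2 + 2(p+1), since 2·(19p^2 + 2p) − (19(p+1)^2 + 2(p+1)) = 19p^2 - 36p - 21, which is nonnegative for all p ≥ 10.
Combining, 3·2^(p + 1) ≥ 19(p+1)^2 + 2(p+1).
By the principle of mathematical induction, the result holds for all n ≥ 10.
Hence the smallest such n_0 is 10.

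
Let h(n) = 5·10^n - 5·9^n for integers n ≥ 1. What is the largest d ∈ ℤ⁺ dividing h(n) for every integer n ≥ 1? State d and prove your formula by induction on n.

Computing the first values: h(1) = 5 and h(2) = 95; gcd(5, 95) = 5, so d ≤ 5.
We prove 5 | 5·10^n - 5·9^n for all n ≥ 1 by induction on n.
When n = 1: h(1) = 5 = 5·(1), so 5 | h(1).
Inductive step: assume the claim holds for n = i, i.e. 5 | h(i). Then
h(i+1) − 10·h(i) = (5·10^(i+1) - 5·9^(i+1)) − 10·(5·10^i - 5·9^i) = (-5)·9^i·(9 − 10) = (5)·9^i. Since 5 | h(i) by the inductive hypothesis, 5 | 10·h(i); and 5 | 5 since 5 = 5·1. Therefore 5 | h(i+1).
By induction, the statement is established for all n ≥ 1.
Therefore the largest such d is 5.

d = 5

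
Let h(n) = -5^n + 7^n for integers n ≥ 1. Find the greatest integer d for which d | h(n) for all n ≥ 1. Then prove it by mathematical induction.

Computing the first values: h(1) = 2 and h(2) = 24; gcd(2, 24) = 2, so d ≤ 2.
We prove 2 | -5^n + 7^n for all n ≥ 1 by induction on n.
Base case (n = 1): h(1) = 2 = 2·(1), so 2 | h(1).
For the inductive step, assume it holds for an arbitrary m ≥ 1, i.e. 2 | h(m). Then
7^{m+1} − 5^{m+1} = 7·7^m − 5·5^m = 7·(7^m − 5^m) + (2)·5^m. The first term is divisible by 2 by the inductive hypothesis, and the second term (2)·5^m is divisible by 2 since 2 | 2. Hence 2 | h(m+1).
This completes the induction.
Therefore the largest such d is 2.

d = 2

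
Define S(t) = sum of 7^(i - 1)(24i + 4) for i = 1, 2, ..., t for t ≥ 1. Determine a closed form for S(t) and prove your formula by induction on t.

S(t) = 4·7^t·t

We claim S(t) = 4·7^t·t for all t ≥ 1.
Base step (t = 1): S(1) = 28, and the closed form gives 28. They agree.
Suppose the result is true for t = i, so S(i) = 4·7^i·i.
Then S(i+1) = S(i) + (7^i(24i + 28)) = (4·7^i·i) + (7^i(24i + 28)).
Simplifying, S(i+1) = 28·7^i(i + 1) = 4·7^(i+1)·(i+1),
which is the closed form with t = i+1.
Hence, by induction on t, the claim holds for every t ≥ 1.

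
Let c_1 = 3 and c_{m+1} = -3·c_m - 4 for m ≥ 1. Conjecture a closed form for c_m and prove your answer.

Computing the first terms: c_1 = 3, c_2 = -13, c_3 = 35. This suggests c_m = 4(-3)^(m - 1) - 1.
Base case (m = 1): the formula gives 3 = 3 = c_1.
Suppose the result is true for m = i, so c_i = 4(-3)^(i - 1) - 1.
Then c_{i+1} = -3·c_i - 4 = -3·(4(-3)^(i - 1) - 1) - 4 = 4(-3)^i - 1 = 4(-3)^((i+1) - 1) - 1,
which is the claimed formula at m = i+1.
By the principle of mathematical induction, the result holds for all m ≥ 1.

c_m = 4(-3)^(m - 1) - 1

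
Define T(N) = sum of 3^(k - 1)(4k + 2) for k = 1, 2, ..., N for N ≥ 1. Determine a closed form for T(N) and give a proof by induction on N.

T(N) = 2·3^N·N

We claim T(N) = 2·3^N·N for all N ≥ 1.
When N = 1: T(1) = 6, and the closed form gives 6. They agree.
For the inductive step, assume it holds for an arbitrary k ≥ 1, so T(k) = 2·3^k·k.
Then T(k+1) = T(k) + (3^k(4k + 6)) = (2·3^k·k) + (3^k(4k + 6)).
Simplifying, T(k+1) = 6·3^k(k + 1) = 2·3^(k+1)·(k+1),
which is the closed form with N = k+1.
By the principle of mathematical induction, the result holds for all N ≥ 1.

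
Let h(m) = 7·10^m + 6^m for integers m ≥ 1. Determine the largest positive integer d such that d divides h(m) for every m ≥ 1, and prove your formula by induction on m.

Computing the first values: h(1) = 76 and h(2) = 736; gcd(76, 736) = 4, so d ≤ 4.
We prove 4 | 7·10^m + 6^m for all m ≥ 1 by induction on m.
Base step (m = 1): h(1) = 76 = 4·(19), so 4 | h(1).
Inductive step: suppose the statement holds for some k ≥ 1, i.e. 4 | h(k). Then
h(k+1) − 10·h(k) = (7·10^(k+1) + 6^(k+1)) − 10·(7·10^k + 6^k) = (1)·6^k·(6 − 10) = (-4)·6^k. Since 4 | h(k) by the inductive hypothesis, 4 | 10·h(k); and 4 | -4 since -4 = 4·-1. Therefore 4 | h(k+1).
This completes the induction.
Therefore the largest such d is 4.

d = 4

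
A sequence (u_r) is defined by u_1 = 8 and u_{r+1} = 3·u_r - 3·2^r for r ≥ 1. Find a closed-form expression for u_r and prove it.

u_r = 3·2^r + 2·3^(r - 1)

Computing the first terms: u_1 = 8, u_2 = 18, u_3 = 42. This suggests u_r = 3·2^r + 2·3^(r - 1).
When r = 1: the formula gives 8 = 8 = u_1.
Inductive step: suppose the statement holds for some j ≥ 1, so u_j = 3·2^j + 2·3^(j - 1).
Then u_{j+1} = 3·u_j - 3·2^j = 3·(3·2^j + 2·3^(j - 1)) - 3·2^j = 3·2^(j + 1) + 2·3^j = 3·2^(j+1) + 2·3^((j+1) - 1),
which is the claimed formula at r = j+1.
This completes the induction.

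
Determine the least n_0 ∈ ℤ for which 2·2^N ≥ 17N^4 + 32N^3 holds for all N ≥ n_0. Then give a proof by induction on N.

At N = 20: 2097152 < 2976000, so the inequality fails and n_0 ≥ 21. We prove 2·2^N ≥ 17N^4 + 32N^3 for all N ≥ 21.
For the base case N = 21: 2·2^N = 4194304 and 17N^4 + 32N^3 = 3602529, so 4194304 ≥ 3602529.
Inductive step: suppose the statement holds for some j ≥ 21, so 2·2^j ≥ 17j^4 + 32j^3.
Then 2·2^(j + 1) = 2·(2·2^j) ≥ 2·(17j^4 + 32j^3).
Also, for j ≥ 21 we have 2·(17j^4 + 32j^3) ≥ 17(j+1)^4 + 32(j+1)^3, since 2·(17j^4 + 32j^3) − (17(j+1)^4 + 32(j+1)^3) = 17j^4 - 36j^3 - 198j^2 - 164j - 49, which is nonnegative for all j ≥ 21.
Combining, 2·2^(j + 1) ≥ 17(j+1)^4 + 32(j+1)^3.
This completes the induction.
Hence the smallest such n_0 is 21.

n_0 = 21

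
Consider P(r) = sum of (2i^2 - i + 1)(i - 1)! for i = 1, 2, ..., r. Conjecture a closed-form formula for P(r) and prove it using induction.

P(r) = (2r + 1)r! - 1

We claim P(r) = (2r + 1)r! - 1 for all r ≥ 1.
For the base case r = 1: P(1) = 2, and the closed form gives 2. They agree.
Inductive step: suppose the statement holds for some i ≥ 1, so P(i) = (2i + 1)i! - 1.
Then P(i+1) = P(i) + ((2i^2 + 3i + 2)i!) = ((2i + 1)i! - 1) + ((2i^2 + 3i + 2)i!).
Simplifying, P(i+1) = (2(i+1) + 1)(i+1)! - 1,
which is the closed form with r = i+1.
By induction, the statement is established for all r ≥ 1.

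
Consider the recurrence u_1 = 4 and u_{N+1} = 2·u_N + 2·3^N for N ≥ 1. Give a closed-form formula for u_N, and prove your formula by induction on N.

Computing the first terms: u_1 = 4, u_2 = 14, u_3 = 46. This suggests u_N = -2^N + 2·3^N.
Base case (N = 1): the formula gives 4 = 4 = u_1.
For the inductive step, assume it holds for an arbitrary p ≥ 1, so u_p = -2^p + 2·3^p.
Then u_{p+1} = 2·u_p + 2·3^p = 2·(-2^p + 2·3^p) + 2·3^p = -2^(p + 1) + 2·3^(p + 1),
which is the claimed formula at N = p+1.
By induction, the statement is established for all N ≥ 1.

u_N = -2^N + 2·3^N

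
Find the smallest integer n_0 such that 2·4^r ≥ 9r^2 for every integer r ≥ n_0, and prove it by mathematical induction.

At r = 2: 32 < 36, so the inequality fails and n_0 ≥ 3. We prove 2·4^r ≥ 9r^2 for all r ≥ 3.
For the base case r = 3: 2·4^r = 128 and 9r^2 = 81, so 128 ≥ 81.
Suppose the result is true for r = m, so 2·4^m ≥ 9m^2.
Then 2·4^(m + 1) = 4·(2·4^m) ≥ 4·(9m^2).
Also, for m ≥ 3 we have 4·(9m^2) ≥ 9(m+1)^2, since 4 ≥ (1 + 1/m)^2 for all m ≥ 3.
Combining, 2·4^(m + 1) ≥ 9(m+1)^2.
This completes the induction.
Hence the smallest such n_0 is 3.

n_0 = 3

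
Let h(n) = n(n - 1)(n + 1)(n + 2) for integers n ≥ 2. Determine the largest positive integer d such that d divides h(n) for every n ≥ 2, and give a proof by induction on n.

d = 24

Computing the first values: h(2) = 24 and h(3) = 120; gcd(24, 120) = 24, so d ≤ 24.
We prove 24 | n(n - 1)(n + 1)(n + 2) for all n ≥ 2 by induction on n.
Base step (n = 2): h(2) = 24 = 24·(1), so 24 | h(2).
Inductive step: suppose the statement holds for some m ≥ 2, i.e. 24 | h(m). Then
h(m+1) − h(m) = m·(m+1)·(m+2)·(m+3) − (m-1)·m·(m+1)·(m+2) = m·(m+1)·(m+2)·[(m+3) − (m-1)] = 4·m·(m+1)·(m+2). The product of 3 consecutive integers is divisible by (3)! = 6, so h(m+1) − h(m) is divisible by 4·6 = 24. By the inductive hypothesis 24 | h(m), hence 24 | h(m+1).
This completes the induction.
Therefore the largest such d is 24.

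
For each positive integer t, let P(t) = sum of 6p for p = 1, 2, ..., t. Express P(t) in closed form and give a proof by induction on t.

We claim P(t) = 3t(t + 1) for all t ≥ 1.
When t = 1: P(1) = 6, and the closed form gives 6. They agree.
Suppose the result is true for t = p, so P(p) = 3p(p + 1).
Then P(p+1) = P(p) + (6p + 6) = (3p(p + 1)) + (6p + 6).
Simplifying, P(p+1) = 3(p + 1)(p + 2) = 3(p+1)((p+1) + 1),
which is the closed form with t = p+1.
This completes the induction.

P(t) = 3t(t + 1)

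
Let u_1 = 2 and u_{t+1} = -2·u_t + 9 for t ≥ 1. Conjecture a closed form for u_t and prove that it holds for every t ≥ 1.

u_t = -(-2)^(t - 1) + 3

Computing the first terms: u_1 = 2, u_2 = 5, u_3 = -1. This suggests u_t = -(-2)^(t - 1) + 3.
Base step (t = 1): the formula gives 2 = 2 = u_1.
Inductive step: suppose the statement holds for some m ≥ 1, so u_m = -(-2)^(m - 1) + 3.
Then u_{m+1} = -2·u_m + 9 = -2·(-(-2)^(m - 1) + 3) + 9 = -(-2)^m + 3 = -(-2)^((m+1) - 1) + 3,
which is the claimed formula at t = m+1.
This completes the induction.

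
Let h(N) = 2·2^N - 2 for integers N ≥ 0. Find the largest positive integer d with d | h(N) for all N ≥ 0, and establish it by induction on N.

Computing the first values: h(0) = 0 and h(1) = 2; gcd(0, 2) = 2, so d ≤ 2.
We prove 2 | 2·2^N - 2 for all N ≥ 0 by induction on N.
Base case (N = 0): h(0) = 0 = 2·(0), so 2 | h(0).
For the inductive step, assume it holds for an arbitrary i ≥ 0, i.e. 2 | h(i). Then
h(i+1) = 2·2^(i+1) - 2 = 2·(2·2^i - 2) + 2 = 2·h(i) + 2. The first term is divisible by 2 by the inductive hypothesis, and 2 is divisible by 2. Hence 2 | h(i+1).
By induction, the statement is established for all N ≥ 0.
Therefore the largest such d is 2.

d = 2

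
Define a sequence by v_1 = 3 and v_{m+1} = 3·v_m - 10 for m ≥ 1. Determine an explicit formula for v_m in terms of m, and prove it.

v_m = -2·3^(m - 1) + 5

Computing the first terms: v_1 = 3, v_2 = -1, v_3 = -13. This suggests v_m = -2·3^(m - 1) + 5.
Base step (m = 1): the formula gives 3 = 3 = v_1.
Suppose the result is true for m = p, so v_p = -2·3^(p - 1) + 5.
Then v_{p+1} = 3·v_p - 10 = 3·(-2·3^(p - 1) + 5) - 10 = -2·3^p + 5 = -2·3^((p+1) - 1) + 5,
which is the claimed formula at m = p+1.
By induction, the statement is established for all m ≥ 1.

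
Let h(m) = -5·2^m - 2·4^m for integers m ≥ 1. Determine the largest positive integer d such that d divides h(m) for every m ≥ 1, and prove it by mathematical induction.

Computing the first values: h(1) = -18 and h(2) = -52; gcd(-18, -52) = 2, so d ≤ 2.
We prove 2 | -5·2^m - 2·4^m for all m ≥ 1 by induction on m.
When m = 1: h(1) = -18 = 2·(-9), so 2 | h(1).
For the inductive step, assume it holds for an arbitrary j ≥ 1, i.e. 2 | h(j). Then
h(j+1) − 4·h(j) = (-5·2^(j+1) - 2·4^(j+1)) − 4·(-5·2^j - 2·4^j) = (-5)·2^j·(2 − 4) = (10)·2^j. Since 2 | h(j) by the inductive hypothesis, 2 | 4·h(j); and 2 | 10 since 10 = 2·5. Therefore 2 | h(j+1).
By induction, the statement is established for all m ≥ 1.
Therefore the largest such d is 2.

d = 2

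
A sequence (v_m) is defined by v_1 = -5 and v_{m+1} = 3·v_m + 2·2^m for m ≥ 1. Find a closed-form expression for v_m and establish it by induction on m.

v_m = -2^(m + 1) - 3^(m - 1)

Computing the first terms: v_1 = -5, v_2 = -11, v_3 = -25. This suggests v_m = -2^(m + 1) - 3^(m - 1).
Base case (m = 1): the formula gives -5 = -5 = v_1.
Inductive step: suppose the statement holds for some r ≥ 1, so v_r = -2^(r + 1) - 3^(r - 1).
Then v_{r+1} = 3·v_r + 2·2^r = 3·(-2^(r + 1) - 3^(r - 1)) + 2·2^r = -2^(r + 2) - 3^r = -2^((r+1) + 1) - 3^((r+1) - 1),
which is the claimed formula at m = r+1.
This completes the induction.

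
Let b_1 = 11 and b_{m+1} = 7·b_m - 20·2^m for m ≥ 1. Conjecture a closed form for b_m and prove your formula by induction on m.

b_m = 2^(m + 2) + 3·7^(m - 1)

Computing the first terms: b_1 = 11, b_2 = 37, b_3 = 179. This suggests b_m = 2^(m + 2) + 3·7^(m - 1).
Base case (m = 1): the formula gives 11 = 11 = b_1.
For the inductive step, assume it holds for an arbitrary j ≥ 1, so b_j = 2^(j + 2) + 3·7^(j - 1).
Then b_{j+1} = 7·b_j - 20·2^j = 7·(2^(j + 2) + 3·7^(j - 1)) - 20·2^j = 2^(j + 3) + 3·7^j = 2^((j+1) + 2) + 3·7^((j+1) - 1),
which is the claimed formula at m = j+1.
Hence, by induction on m, the claim holds for every m ≥ 1.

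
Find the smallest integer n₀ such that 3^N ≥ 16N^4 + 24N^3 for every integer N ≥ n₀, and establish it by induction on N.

n₀ = 12

At N = 11: 177147 < 266200, so the inequality fails and n₀ ≥ 12. We prove 3^N ≥ 16N^4 + 24N^3 for all N ≥ 12.
Base step (N = 12): 3^N = 531441 and 16N^4 + 24N^3 = 373248, so 531441 ≥ 373248.
Suppose the result is true for N = m, so 3^m ≥ 16m^4 + 24m^3.
Then 3^(m + 1) = 3·(3^m) ≥ 3·(16m^4 + 24m^3).
Also, for m ≥ 12 we have 3·(16m^4 + 24m^3) ≥ 16(m+1)^4 + 24(m+1)^3, since 3·(16m^4 + 24m^3) − (16(m+1)^4 + 24(m+1)^3) = 32m^4 - 16m^3 - 168m^2 - 136m - 40, which is nonnegative for all m ≥ 12.
Combining, 3^(m + 1) ≥ 16(m+1)^4 + 24(m+1)^3.
By induction, the statement is established for all N ≥ 12.
Hence the smallest such n₀ is 12.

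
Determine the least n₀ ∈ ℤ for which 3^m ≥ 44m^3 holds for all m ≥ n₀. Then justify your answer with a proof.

At m = 9: 19683 < 32076, so the inequality fails and n₀ ≥ 10. We prove 3^m ≥ 44m^3 for all m ≥ 10.
Base case (m = 10): 3^m = 59049 and 44m^3 = 44000, so 59049 ≥ 44000.
Inductive step: assume the claim holds for m = p, so 3^p ≥ 44p^3.
Then 3^(p + 1) = 3·(3^p) ≥ 3·(44p^3).
Also, for p ≥ 10 we have 3·(44p^3) ≥ 44(p+1)^3, since 3 ≥ (1 + 1/p)^3 for all p ≥ 10.
Combining, 3^(p + 1) ≥ 44(p+1)^3.
By induction, the statement is established for all m ≥ 10.
Hence the smallest such n₀ is 10.

n₀ = 10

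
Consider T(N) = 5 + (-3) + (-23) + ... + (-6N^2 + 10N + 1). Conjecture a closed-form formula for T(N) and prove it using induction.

We claim T(N) = -N(2N^2 - 2N - 5) for all N ≥ 1.
When N = 1: T(1) = 5, and the closed form gives 5. They agree.
Inductive step: assume the claim holds for N = m, so T(m) = m(-2m^2 + 2m + 5).
Then T(m+1) = T(m) + (-6m^2 - 2m + 5) = (m(-2m^2 + 2m + 5)) + (-6m^2 - 2m + 5).
Simplifying, T(m+1) = -(m + 1)(2m^2 + 2m - 5) = -(m+1)(2(m+1)^2 - 2(m+1) - 5),
which is the closed form with N = m+1.
Hence, by induction on N, the claim holds for every N ≥ 1.

T(N) = -N(2N^2 - 2N - 5)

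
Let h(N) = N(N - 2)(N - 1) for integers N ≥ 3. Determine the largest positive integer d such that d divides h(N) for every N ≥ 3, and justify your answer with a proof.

d = 6

Computing the first values: h(3) = 6 and h(4) = 24; gcd(6, 24) = 6, so d ≤ 6.
We prove 6 | N(N - 2)(N - 1) for all N ≥ 3 by induction on N.
Base case (N = 3): h(3) = 6 = 6·(1), so 6 | h(3).
Suppose the result is true for N = i, i.e. 6 | h(i). Then
h(i+1) − h(i) = (i-1)·i·(i+1) − (i-2)·(i-1)·i = (i-1)·i·[(i+1) − (i-2)] = 3·(i-1)·i. The product of 2 consecutive integers is divisible by (2)! = 2, so h(i+1) − h(i) is divisible by 3·2 = 6. By the inductive hypothesis 6 | h(i), hence 6 | h(i+1).
Hence, by induction on N, the claim holds for every N ≥ 3.
Therefore the largest such d is 6.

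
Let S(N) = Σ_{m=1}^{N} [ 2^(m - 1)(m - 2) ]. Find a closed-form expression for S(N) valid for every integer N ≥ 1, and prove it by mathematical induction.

We claim S(N) = 2^N(N - 3) + 3 for all N ≥ 1.
Base case (N = 1): S(1) = -1, and the closed form gives -1. They agree.
Inductive step: assume the claim holds for N = m, so S(m) = 2^m(m - 3) + 3.
Then S(m+1) = S(m) + (2^m(m - 1)) = (2^m(m - 3) + 3) + (2^m(m - 1)).
Simplifying, S(m+1) = 2^(m + 1)m - 2^(m + 2) + 3 = 2^(m+1)((m+1) - 3) + 3,
which is the closed form with N = m+1.
By the principle of mathematical induction, the result holds for all N ≥ 1.

S(N) = 2^N(N - 3) + 3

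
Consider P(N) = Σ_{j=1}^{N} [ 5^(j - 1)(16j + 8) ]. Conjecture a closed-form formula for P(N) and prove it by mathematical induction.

We claim P(N) = 5^N(4N + 1) - 1 for all N ≥ 1.
Base case (N = 1): P(1) = 24, and the closed form gives 24. They agree.
For the inductive step, assume it holds for an arbitrary j ≥ 1, so P(j) = 5^j(4j + 1) - 1.
Then P(j+1) = P(j) + (5^j(16j + 24)) = (5^j(4j + 1) - 1) + (5^j(16j + 24)).
Simplifying, P(j+1) = 20·5^j·j + 25·5^j - 1 = 5^(j+1)(4(j+1) + 1) - 1,
which is the closed form with N = j+1.
By the principle of mathematical induction, the result holds for all N ≥ 1.

P(N) = 5^N(4N + 1) - 1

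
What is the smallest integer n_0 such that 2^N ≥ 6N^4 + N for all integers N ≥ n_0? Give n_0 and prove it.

At N = 19: 524288 < 781945, so the inequality fails and n_0 ≥ 20. We prove 2^N ≥ 6N^4 + N for all N ≥ 20.
For the base case N = 20: 2^N = 1048576 and 6N^4 + N = 960020, so 1048576 ≥ 960020.
Inductive step: suppose the statement holds for some r ≥ 20, so 2^r ≥ 6r^4 + r.
Then 2^(r + 1) = 2·(2^r) ≥ 2·(6r^4 + r).
Also, for r ≥ 20 we have 2·(6r^4 + r) ≥ 6(r+1)^4 + (r+1), since 2·(6r^4 + r) − (6(r+1)^4 + (r+1)) = 6r^4 - 24r^3 - 36r^2 - 23r - 7, which is nonnegative for all r ≥ 20.
Combining, 2^(r + 1) ≥ 6(r+1)^4 + (r+1).
Hence, by induction on N, the claim holds for every N ≥ 20.
Hence the smallest such n_0 is 20.

n_0 = 20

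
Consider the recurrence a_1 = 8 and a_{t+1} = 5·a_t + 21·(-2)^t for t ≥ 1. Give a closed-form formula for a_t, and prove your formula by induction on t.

Computing the first terms: a_1 = 8, a_2 = -2, a_3 = 74. This suggests a_t = -3(-2)^t + 2·5^(t - 1).
Base case (t = 1): the formula gives 8 = 8 = a_1.
Inductive step: assume the claim holds for t = j, so a_j = -3(-2)^j + 2·5^(j - 1).
Then a_{j+1} = 5·a_j + 21·(-2)^j = 5·(-3(-2)^j + 2·5^(j - 1)) + 21·(-2)^j = -3(-2)^(j + 1) + 2·5^j = -3(-2)^(j+1) + 2·5^((j+1) - 1),
which is the claimed formula at t = j+1.
By the principle of mathematical induction, the result holds for all t ≥ 1.

a_t = -3(-2)^t + 2·5^(t - 1)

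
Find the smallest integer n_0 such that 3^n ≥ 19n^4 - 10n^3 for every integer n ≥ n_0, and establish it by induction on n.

n_0 = 12

At n = 11: 177147 < 264869, so the inequality fails and n_0 ≥ 12. We prove 3^n ≥ 19n^4 - 10n^3 for all n ≥ 12.
Base case (n = 12): 3^n = 531441 and 19n^4 - 10n^3 = 376704, so 531441 ≥ 376704.
Inductive step: suppose the statement holds for some i ≥ 12, so 3^i ≥ 19i^4 - 10i^3.
Then 3^(i + 1) = 3·(3^i) ≥ 3·(19i^4 - 10i^3).
Also, for i ≥ 12 we have 3·(19i^4 - 10i^3) ≥ 19(i+1)^4 - 10(i+1)^3, since 3·(19i^4 - 10i^3) − (19(i+1)^4 - 10(i+1)^3) = 38i^4 - 96i^3 - 84i^2 - 46i - 9, which is nonnegative for all i ≥ 12.
Combining, 3^(i + 1) ≥ 19(i+1)^4 - 10(i+1)^3.
By induction, the statement is established for all n ≥ 12.
Hence the smallest such n_0 is 12.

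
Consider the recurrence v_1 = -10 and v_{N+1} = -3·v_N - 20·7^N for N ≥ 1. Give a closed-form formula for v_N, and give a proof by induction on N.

Computing the first terms: v_1 = -10, v_2 = -110, v_3 = -650. This suggests v_N = 4(-3)^(N - 1) - 2·7^N.
Base step (N = 1): the formula gives -10 = -10 = v_1.
Inductive step: suppose the statement holds for some k ≥ 1, so v_k = 4(-3)^(k - 1) - 2·7^k.
Then v_{k+1} = -3·v_k - 20·7^k = -3·(4(-3)^(k - 1) - 2·7^k) - 20·7^k = 4(-3)^k - 2·7^(k + 1) = 4(-3)^((k+1) - 1) - 2·7^(k+1),
which is the claimed formula at N = k+1.
This completes the induction.

v_N = 4(-3)^(N - 1) - 2·7^N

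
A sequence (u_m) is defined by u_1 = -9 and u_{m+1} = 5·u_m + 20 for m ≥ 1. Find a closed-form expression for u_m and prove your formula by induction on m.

u_m = -4·5^(m - 1) - 5

Computing the first terms: u_1 = -9, u_2 = -25, u_3 = -105. This suggests u_m = -4·5^(m - 1) - 5.
Base step (m = 1): the formula gives -9 = -9 = u_1.
Inductive step: suppose the statement holds for some r ≥ 1, so u_r = -4·5^(r - 1) - 5.
Then u_{r+1} = 5·u_r + 20 = 5·(-4·5^(r - 1) - 5) + 20 = -4·5^r - 5 = -4·5^((r+1) - 1) - 5,
which is the claimed formula at m = r+1.
This completes the induction.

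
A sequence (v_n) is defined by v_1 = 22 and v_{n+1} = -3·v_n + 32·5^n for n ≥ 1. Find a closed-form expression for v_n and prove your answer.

v_n = 2(-3)^(n - 1) + 4·5^n

Computing the first terms: v_1 = 22, v_2 = 94, v_3 = 518. This suggests v_n = 2(-3)^(n - 1) + 4·5^n.
For the base case n = 1: the formula gives 22 = 22 = v_1.
For the inductive step, assume it holds for an arbitrary k ≥ 1, so v_k = 2(-3)^(k - 1) + 4·5^k.
Then v_{k+1} = -3·v_k + 32·5^k = -3·(2(-3)^(k - 1) + 4·5^k) + 32·5^k = 2(-3)^k + 4·5^(k + 1) = 2(-3)^((k+1) - 1) + 4·5^(k+1),
which is the claimed formula at n = k+1.
By induction, the statement is established for all n ≥ 1.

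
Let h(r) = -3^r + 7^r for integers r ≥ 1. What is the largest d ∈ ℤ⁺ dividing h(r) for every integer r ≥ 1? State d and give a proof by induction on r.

d = 4

Computing the first values: h(1) = 4 and h(2) = 40; gcd(4, 40) = 4, so d ≤ 4.
We prove 4 | -3^r + 7^r for all r ≥ 1 by induction on r.
Base case (r = 1): h(1) = 4 = 4·(1), so 4 | h(1).
Inductive step: suppose the statement holds for some i ≥ 1, i.e. 4 | h(i). Then
7^{i+1} − 3^{i+1} = 7·7^i − 3·3^i = 7·(7^i − 3^i) + (4)·3^i. The first term is divisible by 4 by the inductive hypothesis, and the second term (4)·3^i is divisible by 4 since 4 | 4. Hence 4 | h(i+1).
This completes the induction.
Therefore the largest such d is 4.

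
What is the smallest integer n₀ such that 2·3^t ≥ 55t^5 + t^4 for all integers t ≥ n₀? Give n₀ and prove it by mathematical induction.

n₀ = 16

At t = 15: 28697814 < 41816250, so the inequality fails and n₀ ≥ 16. We prove 2·3^t ≥ 55t^5 + t^4 for all t ≥ 16.
For the base case t = 16: 2·3^t = 86093442 and 55t^5 + t^4 = 57737216, so 86093442 ≥ 57737216.
Inductive step: suppose the statement holds for some k ≥ 16, so 2·3^k ≥ 55k^5 + k^4.
Then 2·3^(k + 1) = 3·(2·3^k) ≥ 3·(55k^5 + k^4).
Also, for k ≥ 16 we have 3·(55k^5 + k^4) ≥ 55(k+1)^5 + (k+1)^4, since 3·(55k^5 + k^4) − (55(k+1)^5 + (k+1)^4) = 110k^5 - 273k^4 - 554k^3 - 556k^2 - 279k - 56, which is nonnegative for all k ≥ 16.
Combining, 2·3^(k + 1) ≥ 55(k+1)^5 + (k+1)^4.
By induction, the statement is established for all t ≥ 16.
Hence the smallest such n₀ is 16.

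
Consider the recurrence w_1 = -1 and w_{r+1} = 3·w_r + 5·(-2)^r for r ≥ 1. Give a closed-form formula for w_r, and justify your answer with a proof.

w_r = -(-2)^r - 3^r

Computing the first terms: w_1 = -1, w_2 = -13, w_3 = -19. This suggests w_r = -(-2)^r - 3^r.
For the base case r = 1: the formula gives -1 = -1 = w_1.
Suppose the result is true for r = j, so w_j = -(-2)^j - 3^j.
Then w_{j+1} = 3·w_j + 5·(-2)^j = 3·(-(-2)^j - 3^j) + 5·(-2)^j = -(-2)^(j + 1) - 3^(j + 1),
which is the claimed formula at r = j+1.
By induction, the statement is established for all r ≥ 1.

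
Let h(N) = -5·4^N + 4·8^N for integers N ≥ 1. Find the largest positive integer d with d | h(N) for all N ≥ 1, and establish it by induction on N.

Computing the first values: h(1) = 12 and h(2) = 176; gcd(12, 176) = 4, so d ≤ 4.
We prove 4 | -5·4^N + 4·8^N for all N ≥ 1 by induction on N.
For the base case N = 1: h(1) = 12 = 4·(3), so 4 | h(1).
Inductive step: suppose the statement holds for some p ≥ 1, i.e. 4 | h(p). Then
h(p+1) − 8·h(p) = (-5·4^(p+1) + 4·8^(p+1)) − 8·(-5·4^p + 4·8^p) = (-5)·4^p·(4 − 8) = (20)·4^p. Since 4 | h(p) by the inductive hypothesis, 4 | 8·h(p); and 4 | 20 since 20 = 4·5. Therefore 4 | h(p+1).
By induction, the statement is established for all N ≥ 1.
Therefore the largest such d is 4.

d = 4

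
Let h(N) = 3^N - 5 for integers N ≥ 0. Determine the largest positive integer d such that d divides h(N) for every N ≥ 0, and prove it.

Computing the first values: h(0) = -4 and h(1) = -2; gcd(-4, -2) = 2, so d ≤ 2.
We prove 2 | 3^N - 5 for all N ≥ 0 by induction on N.
For the base case N = 0: h(0) = -4 = 2·(-2), so 2 | h(0).
Suppose the result is true for N = i, i.e. 2 | h(i). Then
h(i+1) = 3^(i+1) - 5 = 3·(3^i - 5) + 10 = 3·h(i) + 10. The first term is divisible by 2 by the inductive hypothesis, and 10 is divisible by 2. Hence 2 | h(i+1).
By the principle of mathematical induction, the result holds for all N ≥ 0.
Therefore the largest such d is 2.

d = 2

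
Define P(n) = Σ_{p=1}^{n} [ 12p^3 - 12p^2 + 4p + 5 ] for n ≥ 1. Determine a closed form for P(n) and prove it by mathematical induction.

P(n) = n(3n^3 + 2n^2 - n + 5)

We claim P(n) = n(3n^3 + 2n^2 - n + 5) for all n ≥ 1.
For the base case n = 1: P(1) = 9, and the closed form gives 9. They agree.
Inductive step: assume the claim holds for n = p, so P(p) = p(3p^3 + 2p^2 - p + 5).
Then P(p+1) = P(p) + (12p^3 + 24p^2 + 16p + 9) = (p(3p^3 + 2p^2 - p + 5)) + (12p^3 + 24p^2 + 16p + 9).
Simplifying, P(p+1) = (p + 1)(3p^3 + 11p^2 + 12p + 9) = (p+1)(3(p+1)^3 + 2(p+1)^2 - (p+1) + 5),
which is the closed form with n = p+1.
This completes the induction.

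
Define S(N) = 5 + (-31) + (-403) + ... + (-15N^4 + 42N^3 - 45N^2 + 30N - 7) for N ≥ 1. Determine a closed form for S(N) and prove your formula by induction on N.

We claim S(N) = -N(3N^4 - 3N^3 - N^2 - 3N - 1) for all N ≥ 1.
When N = 1: S(1) = 5, and the closed form gives 5. They agree.
Inductive step: assume the claim holds for N = m, so S(m) = m(-3m^4 + 3m^3 + m^2 + 3m + 1).
Then S(m+1) = S(m) + (-15m^4 - 18m^3 - 9m^2 + 6m + 5) = (m(-3m^4 + 3m^3 + m^2 + 3m + 1)) + (-15m^4 - 18m^3 - 9m^2 + 6m + 5).
Simplifying, S(m+1) = -(m + 1)(3m^4 + 9m^3 + 8m^2 - 2m - 5) = -(m+1)(3(m+1)^4 - 3(m+1)^3 - (m+1)^2 - 3(m+1) - 1),
which is the closed form with N = m+1.
Hence, by induction on N, the claim holds for every N ≥ 1.

S(N) = -N(3N^4 - 3N^3 - N^2 - 3N - 1)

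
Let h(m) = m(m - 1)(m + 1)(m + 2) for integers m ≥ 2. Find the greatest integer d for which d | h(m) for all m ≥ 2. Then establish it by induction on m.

Computing the first values: h(2) = 24 and h(3) = 120; gcd(24, 120) = 24, so d ≤ 24.
We prove 24 | m(m - 1)(m + 1)(m + 2) for all m ≥ 2 by induction on m.
For the base case m = 2: h(2) = 24 = 24·(1), so 24 | h(2).
Inductive step: assume the claim holds for m = i, i.e. 24 | h(i). Then
h(i+1) − h(i) = i·(i+1)·(i+2)·(i+3) − (i-1)·i·(i+1)·(i+2) = i·(i+1)·(i+2)·[(i+3) − (i-1)] = 4·i·(i+1)·(i+2). The product of 3 consecutive integers is divisible by (3)! = 6, so h(i+1) − h(i) is divisible by 4·6 = 24. By the inductive hypothesis 24 | h(i), hence 24 | h(i+1).
By induction, the statement is established for all m ≥ 2.
Therefore the largest such d is 24.

d = 24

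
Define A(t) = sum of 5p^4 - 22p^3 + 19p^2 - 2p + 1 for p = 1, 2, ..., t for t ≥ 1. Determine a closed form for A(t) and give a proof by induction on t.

We claim A(t) = t(t^4 - 3t^3 - 3t^2 + 3t + 3) for all t ≥ 1.
Base case (t = 1): A(1) = 1, and the closed form gives 1. They agree.
For the inductive step, assume it holds for an arbitrary p ≥ 1, so A(p) = p(p^4 - 3p^3 - 3p^2 + 3p + 3).
Then A(p+1) = A(p) + (5p^4 - 2p^3 - 17p^2 - 10p + 1) = (p(p^4 - 3p^3 - 3p^2 + 3p + 3)) + (5p^4 - 2p^3 - 17p^2 - 10p + 1).
Simplifying, A(p+1) = (p + 1)(p^4 + p^3 - 6p^2 - 8p + 1) = (p+1)((p+1)^4 - 3(p+1)^3 - 3(p+1)^2 + 3(p+1) + 3),
which is the closed form with t = p+1.
This completes the induction.

A(t) = t(t^4 - 3t^3 - 3t^2 + 3t + 3)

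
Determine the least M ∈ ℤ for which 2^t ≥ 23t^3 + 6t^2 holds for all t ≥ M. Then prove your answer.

M = 17

At t = 16: 65536 < 95744, so the inequality fails and M ≥ 17. We prove 2^t ≥ 23t^3 + 6t^2 for all t ≥ 17.
When t = 17: 2^t = 131072 and 23t^3 + 6t^2 = 114733, so 131072 ≥ 114733.
For the inductive step, assume it holds for an arbitrary r ≥ 17, so 2^r ≥ 23r^3 + 6r^2.
Then 2^(r + 1) = 2·(2^r) ≥ 2·(23r^3 + 6r^2).
Also, for r ≥ 17 we have 2·(23r^3 + 6r^2) ≥ 23(r+1)^3 + 6(r+1)^2, since 2·(23r^3 + 6r^2) − (23(r+1)^3 + 6(r+1)^2) = 23r^3 - 63r^2 - 81r - 29, which is nonnegative for all r ≥ 17.
Combining, 2^(r + 1) ≥ 23(r+1)^3 + 6(r+1)^2.
By the principle of mathematical induction, the result holds for all t ≥ 17.
Hence the smallest such M is 17.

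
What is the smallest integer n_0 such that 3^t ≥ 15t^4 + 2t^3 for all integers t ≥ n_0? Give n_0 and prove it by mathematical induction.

At t = 11: 177147 < 222277, so the inequality fails and n_0 ≥ 12. We prove 3^t ≥ 15t^4 + 2t^3 for all t ≥ 12.
Base case (t = 12): 3^t = 531441 and 15t^4 + 2t^3 = 314496, so 531441 ≥ 314496.
Suppose the result is true for t = m, so 3^m ≥ 15m^4 + 2m^3.
Then 3^(m + 1) = 3·(3^m) ≥ 3·(15m^4 + 2m^3).
Also, for m ≥ 12 we have 3·(15m^4 + 2m^3) ≥ 15(m+1)^4 + 2(m+1)^3, since 3·(15m^4 + 2m^3) − (15(m+1)^4 + 2(m+1)^3) = 30m^4 - 56m^3 - 96m^2 - 66m - 17, which is nonnegative for all m ≥ 12.
Combining, 3^(m + 1) ≥ 15(m+1)^4 + 2(m+1)^3.
Hence, by induction on t, the claim holds for every t ≥ 12.
Hence the smallest such n_0 is 12.

n_0 = 12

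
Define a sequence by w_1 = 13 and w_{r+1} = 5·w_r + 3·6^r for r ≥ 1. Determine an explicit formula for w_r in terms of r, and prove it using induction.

Computing the first terms: w_1 = 13, w_2 = 83, w_3 = 523. This suggests w_r = -5^r + 3·6^r.
Base step (r = 1): the formula gives 13 = 13 = w_1.
Suppose the result is true for r = p, so w_p = -5^p + 3·6^p.
Then w_{p+1} = 5·w_p + 3·6^p = 5·(-5^p + 3·6^p) + 3·6^p = -5^(p + 1) + 3·6^(p + 1),
which is the claimed formula at r = p+1.
This completes the induction.

w_r = -5^r + 3·6^r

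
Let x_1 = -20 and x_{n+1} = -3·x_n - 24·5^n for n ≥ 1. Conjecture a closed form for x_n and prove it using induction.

Computing the first terms: x_1 = -20, x_2 = -60, x_3 = -420. This suggests x_n = -5(-3)^(n - 1) - 3·5^n.
When n = 1: the formula gives -20 = -20 = x_1.
Inductive step: assume the claim holds for n = r, so x_r = -5(-3)^(r - 1) - 3·5^r.
Then x_{r+1} = -3·x_r - 24·5^r = -3·(-5(-3)^(r - 1) - 3·5^r) - 24·5^r = -5(-3)^r - 3·5^(r + 1) = -5(-3)^((r+1) - 1) - 3·5^(r+1),
which is the claimed formula at n = r+1.
This completes the induction.

x_n = -5(-3)^(n - 1) - 3·5^n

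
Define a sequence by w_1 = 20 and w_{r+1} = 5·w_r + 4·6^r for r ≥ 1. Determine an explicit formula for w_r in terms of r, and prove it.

w_r = -4·5^(r - 1) + 4·6^r

Computing the first terms: w_1 = 20, w_2 = 124, w_3 = 764. This suggests w_r = -4·5^(r - 1) + 4·6^r.
For the base case r = 1: the formula gives 20 = 20 = w_1.
Suppose the result is true for r = k, so w_k = -4·5^(k - 1) + 4·6^k.
Then w_{k+1} = 5·w_k + 4·6^k = 5·(-4·5^(k - 1) + 4·6^k) + 4·6^k = -4·5^k + 4·6^(k + 1) = -4·5^((k+1) - 1) + 4·6^(k+1),
which is the claimed formula at r = k+1.
This completes the induction.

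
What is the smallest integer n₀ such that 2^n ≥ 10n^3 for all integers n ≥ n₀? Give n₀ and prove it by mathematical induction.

At n = 15: 32768 < 33750, so the inequality fails and n₀ ≥ 16. We prove 2^n ≥ 10n^3 for all n ≥ 16.
When n = 16: 2^n = 65536 and 10n^3 = 40960, so 65536 ≥ 40960.
Inductive step: assume the claim holds for n = m, so 2^m ≥ 10m^3.
Then 2^(m + 1) = 2·(2^m) ≥ 2·(10m^3).
Also, for m ≥ 16 we have 2·(10m^3) ≥ 10(m+1)^3, since 2 ≥ (1 + 1/m)^3 for all m ≥ 16.
Combining, 2^(m + 1) ≥ 10(m+1)^3.
Hence, by induction on n, the claim holds for every n ≥ 16.
Hence the smallest such n₀ is 16.

n₀ = 16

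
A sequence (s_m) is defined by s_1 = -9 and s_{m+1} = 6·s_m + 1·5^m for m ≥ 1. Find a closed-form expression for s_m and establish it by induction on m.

s_m = -5^m - 4·6^(m - 1)

Computing the first terms: s_1 = -9, s_2 = -49, s_3 = -269. This suggests s_m = -5^m - 4·6^(m - 1).
When m = 1: the formula gives -9 = -9 = s_1.
Inductive step: assume the claim holds for m = i, so s_i = -5^i - 4·6^(i - 1).
Then s_{i+1} = 6·s_i + 1·5^i = 6·(-5^i - 4·6^(i - 1)) + 1·5^i = -5^(i + 1) - 4·6^i = -5^(i+1) - 4·6^((i+1) - 1),
which is the claimed formula at m = i+1.
By induction, the statement is established for all m ≥ 1.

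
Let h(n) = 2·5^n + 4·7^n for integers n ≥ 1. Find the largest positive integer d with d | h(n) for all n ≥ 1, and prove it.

Computing the first values: h(1) = 38 and h(2) = 246; gcd(38, 246) = 2, so d ≤ 2.
We prove 2 | 2·5^n + 4·7^n for all n ≥ 1 by induction on n.
When n = 1: h(1) = 38 = 2·(19), so 2 | h(1).
Inductive step: suppose the statement holds for some j ≥ 1, i.e. 2 | h(j). Then
h(j+1) − 7·h(j) = (2·5^(j+1) + 4·7^(j+1)) − 7·(2·5^j + 4·7^j) = (2)·5^j·(5 − 7) = (-4)·5^j. Since 2 | h(j) by the inductive hypothesis, 2 | 7·h(j); and 2 | -4 since -4 = 2·-2. Therefore 2 | h(j+1).
This completes the induction.
Therefore the largest such d is 2.

d = 2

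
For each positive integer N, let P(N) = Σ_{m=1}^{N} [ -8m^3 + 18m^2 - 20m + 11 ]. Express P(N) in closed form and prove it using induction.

P(N) = -N(2N^3 - 2N^2 + 3N - 4)

We claim P(N) = -N(2N^3 - 2N^2 + 3N - 4) for all N ≥ 1.
When N = 1: P(1) = 1, and the closed form gives 1. They agree.
Inductive step: assume the claim holds for N = m, so P(m) = m(-2m^3 + 2m^2 - 3m + 4).
Then P(m+1) = P(m) + (-8m^3 - 6m^2 - 8m + 1) = (m(-2m^3 + 2m^2 - 3m + 4)) + (-8m^3 - 6m^2 - 8m + 1).
Simplifying, P(m+1) = -(m + 1)(2m^3 + 4m^2 + 5m - 1) = -(m+1)(2(m+1)^3 - 2(m+1)^2 + 3(m+1) - 4),
which is the closed form with N = m+1.
By the principle of mathematical induction, the result holds for all N ≥ 1.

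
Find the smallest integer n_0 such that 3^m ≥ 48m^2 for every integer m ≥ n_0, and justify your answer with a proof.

At m = 7: 2187 < 2352, so the inequality fails and n_0 ≥ 8. We prove 3^m ≥ 48m^2 for all m ≥ 8.
When m = 8: 3^m = 6561 and 48m^2 = 3072, so 6561 ≥ 3072.
Suppose the result is true for m = r, so 3^r ≥ 48r^2.
Then 3^(r + 1) = 3·(3^r) ≥ 3·(48r^2).
Also, for r ≥ 8 we have 3·(48r^2) ≥ 48(r+1)^2, since 3 ≥ (1 + 1/r)^2 for all r ≥ 8.
Combining, 3^(r + 1) ≥ 48(r+1)^2.
Hence, by induction on m, the claim holds for every m ≥ 8.
Hence the smallest such n_0 is 8.

n_0 = 8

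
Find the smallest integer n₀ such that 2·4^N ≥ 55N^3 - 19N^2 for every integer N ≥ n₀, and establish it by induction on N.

At N = 6: 8192 < 11196, so the inequality fails and n₀ ≥ 7. We prove 2·4^N ≥ 55N^3 - 19N^2 for all N ≥ 7.
For the base case N = 7: 2·4^N = 32768 and 55N^3 - 19N^2 = 17934, so 32768 ≥ 17934.
Suppose the result is true for N = p, so 2·4^p ≥ 55p^3 - 19p^2.
Then 2·4^(p + 1) = 4·(2·4^p) ≥ 4·(55p^3 - 19p^2).
Also, for p ≥ 7 we have 4·(55p^3 - 19p^2) ≥ 55(p+1)^3 - 19(p+1)^2, since 4·(55p^3 - 19p^2) − (55(p+1)^3 - 19(p+1)^2) = 165p^3 - 222p^2 - 127p - 36, which is nonnegative for all p ≥ 7.
Combining, 2·4^(p + 1) ≥ 55(p+1)^3 - 19(p+1)^2.
This completes the induction.
Hence the smallest such n₀ is 7.

n₀ = 7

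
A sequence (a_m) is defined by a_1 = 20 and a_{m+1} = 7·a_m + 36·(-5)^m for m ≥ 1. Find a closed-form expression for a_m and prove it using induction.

a_m = -3(-5)^m + 5·7^(m - 1)

Computing the first terms: a_1 = 20, a_2 = -40, a_3 = 620. This suggests a_m = -3(-5)^m + 5·7^(m - 1).
For the base case m = 1: the formula gives 20 = 20 = a_1.
For the inductive step, assume it holds for an arbitrary r ≥ 1, so a_r = -3(-5)^r + 5·7^(r - 1).
Then a_{r+1} = 7·a_r + 36·(-5)^r = 7·(-3(-5)^r + 5·7^(r - 1)) + 36·(-5)^r = -3(-5)^(r + 1) + 5·7^r = -3(-5)^(r+1) + 5·7^((r+1) - 1),
which is the claimed formula at m = r+1.
Hence, by induction on m, the claim holds for every m ≥ 1.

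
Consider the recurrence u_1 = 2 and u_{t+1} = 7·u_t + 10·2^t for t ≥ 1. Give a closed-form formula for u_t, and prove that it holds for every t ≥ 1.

Computing the first terms: u_1 = 2, u_2 = 34, u_3 = 278. This suggests u_t = -2^(t + 1) + 6·7^(t - 1).
For the base case t = 1: the formula gives 2 = 2 = u_1.
Suppose the result is true for t = i, so u_i = -2^(i + 1) + 6·7^(i - 1).
Then u_{i+1} = 7·u_i + 10·2^i = 7·(-2^(i + 1) + 6·7^(i - 1)) + 10·2^i = -2^(i + 2) + 6·7^i = -2^((i+1) + 1) + 6·7^((i+1) - 1),
which is the claimed formula at t = i+1.
Hence, by induction on t, the claim holds for every t ≥ 1.

u_t = -2^(t + 1) + 6·7^(t - 1)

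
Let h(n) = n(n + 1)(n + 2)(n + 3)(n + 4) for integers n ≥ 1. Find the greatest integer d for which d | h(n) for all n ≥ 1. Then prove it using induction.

d = 120

Computing the first values: h(1) = 120 and h(2) = 720; gcd(120, 720) = 120, so d ≤ 120.
We prove 120 | n(n + 1)(n + 2)(n + 3)(n + 4) for all n ≥ 1 by induction on n.
Base step (n = 1): h(1) = 120 = 120·(1), so 120 | h(1).
Suppose the result is true for n = p, i.e. 120 | h(p). Then
h(p+1) − h(p) = (p+1)·(p+2)·(p+3)·(p+4)·(p+5) − p·(p+1)·(p+2)·(p+3)·(p+4) = (p+1)·(p+2)·(p+3)·(p+4)·[(p+5) − p] = 5·(p+1)·(p+2)·(p+3)·(p+4). The product of 4 consecutive integers is divisible by (4)! = 24, so h(p+1) − h(p) is divisible by 5·24 = 120. By the inductive hypothesis 120 | h(p), hence 120 | h(p+1).
This completes the induction.
Therefore the largest such d is 120.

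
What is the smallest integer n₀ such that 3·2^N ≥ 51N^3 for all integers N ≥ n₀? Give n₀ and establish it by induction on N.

At N = 16: 196608 < 208896, so the inequality fails and n₀ ≥ 17. We prove 3·2^N ≥ 51N^3 for all N ≥ 17.
For the base case N = 17: 3·2^N = 393216 and 51N^3 = 250563, so 393216 ≥ 250563.
Inductive step: assume the claim holds for N = j, so 3·2^j ≥ 51j^3.
Then 3·2^(j + 1) = 2·(3·2^j) ≥ 2·(51j^3).
Also, for j ≥ 17 we have 2·(51j^3) ≥ 51(j+1)^3, since 2 ≥ (1 + 1/j)^3 for all j ≥ 17.
Combining, 3·2^(j + 1) ≥ 51(j+1)^3.
By induction, the statement is established for all N ≥ 17.
Hence the smallest such n₀ is 17.

n₀ = 17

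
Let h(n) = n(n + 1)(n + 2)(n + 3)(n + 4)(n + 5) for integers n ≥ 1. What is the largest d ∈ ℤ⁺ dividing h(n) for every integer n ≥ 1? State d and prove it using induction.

d = 720

Computing the first values: h(1) = 720 and h(2) = 5040; gcd(720, 5040) = 720, so d ≤ 720.
We prove 720 | n(n + 1)(n + 2)(n + 3)(n + 4)(n + 5) for all n ≥ 1 by induction on n.
Base step (n = 1): h(1) = 720 = 720·(1), so 720 | h(1).
For the inductive step, assume it holds for an arbitrary i ≥ 1, i.e. 720 | h(i). Then
h(i+1) − h(i) = (i+1)·(i+2)·(i+3)·(i+4)·(i+5)·(i+6) − i·(i+1)·(i+2)·(i+3)·(i+4)·(i+5) = (i+1)·(i+2)·(i+3)·(i+4)·(i+5)·[(i+6) − i] = 6·(i+1)·(i+2)·(i+3)·(i+4)·(i+5). The product of 5 consecutive integers is divisible by (5)! = 120, so h(i+1) − h(i) is divisible by 6·120 = 720. By the inductive hypothesis 720 | h(i), hence 720 | h(i+1).
This completes the induction.
Therefore the largest such d is 720.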